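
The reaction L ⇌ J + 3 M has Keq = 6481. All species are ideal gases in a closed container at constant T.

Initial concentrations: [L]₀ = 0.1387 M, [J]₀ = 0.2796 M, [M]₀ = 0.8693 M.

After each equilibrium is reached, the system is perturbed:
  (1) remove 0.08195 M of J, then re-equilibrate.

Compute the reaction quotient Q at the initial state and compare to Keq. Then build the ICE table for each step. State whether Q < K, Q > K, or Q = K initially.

Q₀ = 1.324 vs Keq = 6481 ⇒ Q<K, forward
Step 1:
                    L           J           M
  I            0.1387      0.2796      0.8693
  C           -0.1386      0.1386      0.4157
  E        1.3690e-04      0.4182       1.285
  solve Keq expr → x = 0.1386; check Q = 6481
Then remove 0.08195 M of J.
Step 2:
                    L           J           M
  I        1.3690e-04      0.3362       1.285
  C       -2.6800e-05  2.6800e-05  8.0399e-05
  E        1.1010e-04      0.3362       1.285
  solve Keq expr → x = 2.6800e-05; check Q = 6481

Q₀ = 1.324; Q < K (proceeds forward)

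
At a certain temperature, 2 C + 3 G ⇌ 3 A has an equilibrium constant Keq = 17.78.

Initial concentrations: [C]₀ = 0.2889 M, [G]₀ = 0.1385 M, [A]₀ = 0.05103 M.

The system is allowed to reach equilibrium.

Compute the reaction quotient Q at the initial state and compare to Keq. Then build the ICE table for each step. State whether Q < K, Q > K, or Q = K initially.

Q₀ = 0.5993 vs Keq = 17.78 ⇒ Q<K, forward
Step 1:
                   C          G          A
  I           0.2889     0.1385    0.05103
  C         -0.03093   -0.04639    0.04639
  E            0.258    0.09211    0.09742
  solve Keq expr → x = 0.01546; check Q = 17.78

Q₀ = 0.5993; Q < K (proceeds forward)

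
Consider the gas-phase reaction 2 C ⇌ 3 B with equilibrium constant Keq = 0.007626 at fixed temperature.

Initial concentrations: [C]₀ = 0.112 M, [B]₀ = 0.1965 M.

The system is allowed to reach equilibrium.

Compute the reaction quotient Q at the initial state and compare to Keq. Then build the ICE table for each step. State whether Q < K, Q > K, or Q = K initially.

Q₀ = 0.6049; Q > K (proceeds reverse)

Q₀ = 0.6049 vs Keq = 0.007626 ⇒ Q>K, reverse
Step 1:
                   C          B
  init         0.112     0.1965
  Δ          0.08637    -0.1296
  eq          0.1984    0.06695
  solve Keq expr → x = -0.04318; check Q = 0.007626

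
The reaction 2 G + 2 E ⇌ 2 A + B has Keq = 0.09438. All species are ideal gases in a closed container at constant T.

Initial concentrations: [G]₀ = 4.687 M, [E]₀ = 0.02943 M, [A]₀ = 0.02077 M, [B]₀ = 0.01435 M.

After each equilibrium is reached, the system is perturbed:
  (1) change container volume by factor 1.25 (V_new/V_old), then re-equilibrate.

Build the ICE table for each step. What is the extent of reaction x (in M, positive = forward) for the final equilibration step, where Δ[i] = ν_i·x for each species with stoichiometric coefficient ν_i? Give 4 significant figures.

Q₀ = 3.2535e-04 vs Keq = 0.09438 ⇒ Q<K, forward
Step 1:
                    G           E           A           B
  Initial       4.687     0.02943     0.02077     0.01435
  Change     -0.02431    -0.02431     0.02431     0.01215
  Equil         4.663    0.005123     0.04508      0.0265
  solve Keq expr → x = 0.01215; check Q = 0.09438
Then change container volume by factor 1.25 (V_new/V_old).
Step 2:
                    G           E           A           B
  Initial        3.73    0.004098     0.03606      0.0212
  Change   4.0933e-04  4.0933e-04 -4.0933e-04 -2.0467e-04
  Equil         3.731    0.004508     0.03565       0.021
  solve Keq expr → x = -2.0467e-04; check Q = 0.09438

x = -2.0467e-04 M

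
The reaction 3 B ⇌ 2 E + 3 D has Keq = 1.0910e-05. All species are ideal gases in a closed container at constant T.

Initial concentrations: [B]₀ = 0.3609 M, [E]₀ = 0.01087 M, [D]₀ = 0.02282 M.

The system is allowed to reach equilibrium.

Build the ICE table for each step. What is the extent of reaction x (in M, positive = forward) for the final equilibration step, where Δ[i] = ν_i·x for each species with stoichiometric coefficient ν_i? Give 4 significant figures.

x = 0.01345 M

Q₀ = 2.9871e-08 vs Keq = 1.0910e-05 ⇒ Q<K, forward
Step 1:
                   B          E          D
  Initial     0.3609    0.01087    0.02282
  Change    -0.04034    0.02689    0.04034
  Equil       0.3206    0.03776    0.06316
  solve Keq expr → x = 0.01345; check Q = 1.0910e-05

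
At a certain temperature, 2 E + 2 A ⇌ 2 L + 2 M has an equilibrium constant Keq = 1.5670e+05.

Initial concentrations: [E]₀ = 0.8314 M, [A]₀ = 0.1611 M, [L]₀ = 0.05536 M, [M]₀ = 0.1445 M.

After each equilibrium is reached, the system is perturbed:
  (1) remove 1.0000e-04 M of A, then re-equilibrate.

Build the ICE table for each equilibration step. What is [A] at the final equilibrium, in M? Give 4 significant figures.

Q₀ = 0.003567 vs Keq = 1.5670e+05 ⇒ Q<K, forward
Step 1:
                    E           A           L           M
  Initial      0.8314      0.1611     0.05536      0.1445
  Change      -0.1609     -0.1609      0.1609      0.1609
  Equil        0.6705  2.4872e-04      0.2162      0.3054
  solve Keq expr → x = 0.08043; check Q = 1.5670e+05
Then remove 1.0000e-04 M of A.
Step 2:
                    E           A           L           M
  Initial      0.6705  1.4872e-04      0.2162      0.3054
  Change   9.9767e-05  9.9767e-05 -9.9767e-05 -9.9767e-05
  Equil        0.6706  2.4849e-04      0.2161      0.3053
  solve Keq expr → x = -4.9884e-05; check Q = 1.5670e+05

[A]_eq = 2.4849e-04 M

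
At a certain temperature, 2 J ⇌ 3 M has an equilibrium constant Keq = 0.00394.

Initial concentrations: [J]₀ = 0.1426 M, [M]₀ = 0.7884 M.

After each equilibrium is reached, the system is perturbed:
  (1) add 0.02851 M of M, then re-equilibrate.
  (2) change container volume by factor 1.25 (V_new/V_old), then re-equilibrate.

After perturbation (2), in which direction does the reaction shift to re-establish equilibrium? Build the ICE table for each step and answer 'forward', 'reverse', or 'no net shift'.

Direction: forward

Q₀ = 24.1 vs Keq = 0.00394 ⇒ Q>K, reverse
Step 1:
                   J          M
  init        0.1426     0.7884
  Δ           0.4512    -0.6768
  eq          0.5938     0.1116
  solve Keq expr → x = -0.2256; check Q = 0.00394
Then add 0.02851 M of M.
Step 2:
                   J          M
  init        0.5938     0.1401
  Δ          0.01755   -0.02632
  eq          0.6114     0.1138
  solve Keq expr → x = -0.008774; check Q = 0.00394
Then change container volume by factor 1.25 (V_new/V_old).
Step 3:
                   J          M
  init        0.4891    0.09102
  Δ        -0.004302   0.006452
  eq          0.4848    0.09747
  solve Keq expr → x = 0.002151; check Q = 0.00394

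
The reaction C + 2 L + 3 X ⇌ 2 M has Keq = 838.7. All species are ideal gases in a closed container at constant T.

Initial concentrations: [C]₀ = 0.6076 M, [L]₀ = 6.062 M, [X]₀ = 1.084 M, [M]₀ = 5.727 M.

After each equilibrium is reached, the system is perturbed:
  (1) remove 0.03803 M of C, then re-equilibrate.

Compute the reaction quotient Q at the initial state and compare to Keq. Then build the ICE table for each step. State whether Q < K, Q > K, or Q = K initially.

Q₀ = 1.153; Q < K (proceeds forward)

Q₀ = 1.153 vs Keq = 838.7 ⇒ Q<K, forward
Step 1:
                   C          L          X          M
  Initial     0.6076      6.062      1.084      5.727
  Change     -0.3033    -0.6066    -0.9099     0.6066
  Equil       0.3043      5.455     0.1741      6.334
  solve Keq expr → x = 0.3033; check Q = 838.7
Then remove 0.03803 M of C.
Step 2:
                   C          L          X          M
  Initial     0.2663      5.455     0.1741      6.334
  Change    0.002395   0.004789   0.007184  -0.004789
  Equil       0.2687       5.46     0.1813      6.329
  solve Keq expr → x = -0.002395; check Q = 838.7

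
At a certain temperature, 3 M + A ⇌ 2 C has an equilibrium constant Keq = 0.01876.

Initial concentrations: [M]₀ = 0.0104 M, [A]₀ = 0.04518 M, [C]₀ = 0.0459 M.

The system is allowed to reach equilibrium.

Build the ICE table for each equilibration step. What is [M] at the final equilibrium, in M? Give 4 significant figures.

[M]_eq = 0.07808 M

Q₀ = 4.1455e+04 vs Keq = 0.01876 ⇒ Q>K, reverse
Step 1:
                   M          A          C
  init        0.0104    0.04518     0.0459
  Δ          0.06768    0.02256   -0.04512
  eq         0.07808    0.06774 7.7782e-04
  solve Keq expr → x = -0.02256; check Q = 0.01876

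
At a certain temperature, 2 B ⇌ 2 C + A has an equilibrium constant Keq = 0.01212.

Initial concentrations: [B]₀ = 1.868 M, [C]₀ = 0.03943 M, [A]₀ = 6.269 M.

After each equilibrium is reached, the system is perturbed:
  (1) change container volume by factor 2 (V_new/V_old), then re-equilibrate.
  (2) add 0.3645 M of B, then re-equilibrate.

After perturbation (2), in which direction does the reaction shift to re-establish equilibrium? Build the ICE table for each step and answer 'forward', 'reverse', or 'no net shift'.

Direction: forward

Q₀ = 0.002793 vs Keq = 0.01212 ⇒ Q<K, forward
Step 1:
                  B         C         A
  init        1.868   0.03943     6.269
  Δ        -0.04078   0.04078   0.02039
  eq          1.827   0.08021     6.289
  solve Keq expr → x = 0.02039; check Q = 0.01212
Then change container volume by factor 2 (V_new/V_old).
Step 2:
                  B         C         A
  init       0.9136   0.04011     3.145
  Δ        -0.01558   0.01558  0.007788
  eq          0.898   0.05568     3.152
  solve Keq expr → x = 0.007788; check Q = 0.01212
Then add 0.3645 M of B.
Step 3:
                  B         C         A
  init        1.263   0.05568     3.152
  Δ        -0.02116   0.02116   0.01058
  eq          1.241   0.07684     3.163
  solve Keq expr → x = 0.01058; check Q = 0.01212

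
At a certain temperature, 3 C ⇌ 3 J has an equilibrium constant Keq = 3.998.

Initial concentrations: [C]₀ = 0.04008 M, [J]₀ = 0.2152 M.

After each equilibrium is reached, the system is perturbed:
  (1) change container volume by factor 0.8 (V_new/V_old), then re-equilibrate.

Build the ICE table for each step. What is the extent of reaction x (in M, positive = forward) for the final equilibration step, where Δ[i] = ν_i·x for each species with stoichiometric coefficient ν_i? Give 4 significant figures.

Q₀ = 154.8 vs Keq = 3.998 ⇒ Q>K, reverse
Step 1:
                   C          J
  Initial    0.04008     0.2152
  Change     0.05859   -0.05859
  Equil      0.09867     0.1566
  solve Keq expr → x = -0.01953; check Q = 3.998
Then change container volume by factor 0.8 (V_new/V_old).
Step 2:
                   C          J
  Initial     0.1233     0.1958
  Change           0          0
  Equil       0.1233     0.1958
  solve Keq expr → x = 0; check Q = 3.998

x = 0 M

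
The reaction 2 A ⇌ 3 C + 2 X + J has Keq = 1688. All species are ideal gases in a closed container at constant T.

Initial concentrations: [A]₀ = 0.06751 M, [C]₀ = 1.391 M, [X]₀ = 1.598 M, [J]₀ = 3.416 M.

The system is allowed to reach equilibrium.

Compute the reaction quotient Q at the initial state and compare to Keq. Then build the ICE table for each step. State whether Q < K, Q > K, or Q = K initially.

Q₀ = 5151 vs Keq = 1688 ⇒ Q>K, reverse
Step 1:
                   A          C          X          J
  init       0.06751      1.391      1.598      3.416
  Δ          0.03984   -0.05976   -0.03984   -0.01992
  eq          0.1073      1.331      1.558      3.396
  solve Keq expr → x = -0.01992; check Q = 1688

Q₀ = 5151; Q > K (proceeds reverse)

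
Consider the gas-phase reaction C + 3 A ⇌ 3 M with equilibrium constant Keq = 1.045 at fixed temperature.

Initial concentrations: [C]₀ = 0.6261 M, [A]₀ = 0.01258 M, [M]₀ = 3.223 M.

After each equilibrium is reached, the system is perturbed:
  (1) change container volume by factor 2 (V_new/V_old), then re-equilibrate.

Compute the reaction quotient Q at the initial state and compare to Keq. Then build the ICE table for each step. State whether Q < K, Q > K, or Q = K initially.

Q₀ = 2.6859e+07; Q > K (proceeds reverse)

Q₀ = 2.6859e+07 vs Keq = 1.045 ⇒ Q>K, reverse
Step 1:
                    C           A           M
  init         0.6261     0.01258       3.223
  Δ            0.5189       1.557      -1.557
  eq            1.145       1.569       1.666
  solve Keq expr → x = -0.5189; check Q = 1.045
Then change container volume by factor 2 (V_new/V_old).
Step 2:
                    C           A           M
  init         0.5725      0.7847      0.8331
  Δ           0.02889     0.08668    -0.08668
  eq           0.6014      0.8714      0.7464
  solve Keq expr → x = -0.02889; check Q = 1.045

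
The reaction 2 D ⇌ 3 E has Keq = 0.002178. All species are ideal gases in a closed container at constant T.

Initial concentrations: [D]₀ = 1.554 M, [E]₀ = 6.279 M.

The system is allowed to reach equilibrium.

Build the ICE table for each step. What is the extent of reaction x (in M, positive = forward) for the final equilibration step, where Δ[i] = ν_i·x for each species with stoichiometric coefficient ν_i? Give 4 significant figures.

Q₀ = 102.5 vs Keq = 0.002178 ⇒ Q>K, reverse
Step 1:
                  D         E
  I           1.554     6.279
  C           3.918    -5.877
  E           5.472    0.4025
  solve Keq expr → x = -1.959; check Q = 0.002178

x = -1.959 M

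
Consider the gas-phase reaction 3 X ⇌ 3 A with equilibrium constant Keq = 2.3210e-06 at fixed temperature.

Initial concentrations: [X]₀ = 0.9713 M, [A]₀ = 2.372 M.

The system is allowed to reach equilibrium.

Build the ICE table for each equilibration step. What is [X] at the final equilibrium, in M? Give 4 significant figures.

Q₀ = 14.56 vs Keq = 2.3210e-06 ⇒ Q>K, reverse
Step 1:
                   X          A
  Initial     0.9713      2.372
  Change       2.328     -2.328
  Equil          3.3    0.04369
  solve Keq expr → x = -0.7761; check Q = 2.3210e-06

[X]_eq = 3.3 M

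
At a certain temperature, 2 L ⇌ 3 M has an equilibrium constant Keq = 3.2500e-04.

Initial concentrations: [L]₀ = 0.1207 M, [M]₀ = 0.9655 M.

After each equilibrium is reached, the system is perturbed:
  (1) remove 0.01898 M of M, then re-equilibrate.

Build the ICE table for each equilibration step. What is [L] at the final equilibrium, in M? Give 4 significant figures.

[L]_eq = 0.7151 M

Q₀ = 61.78 vs Keq = 3.2500e-04 ⇒ Q>K, reverse
Step 1:
                   L          M
  I           0.1207     0.9655
  C           0.6066    -0.9099
  E           0.7273     0.0556
  solve Keq expr → x = -0.3033; check Q = 3.2500e-04
Then remove 0.01898 M of M.
Step 2:
                   L          M
  I           0.7273    0.03662
  C         -0.01224    0.01835
  E           0.7151    0.05498
  solve Keq expr → x = 0.006118; check Q = 3.2500e-04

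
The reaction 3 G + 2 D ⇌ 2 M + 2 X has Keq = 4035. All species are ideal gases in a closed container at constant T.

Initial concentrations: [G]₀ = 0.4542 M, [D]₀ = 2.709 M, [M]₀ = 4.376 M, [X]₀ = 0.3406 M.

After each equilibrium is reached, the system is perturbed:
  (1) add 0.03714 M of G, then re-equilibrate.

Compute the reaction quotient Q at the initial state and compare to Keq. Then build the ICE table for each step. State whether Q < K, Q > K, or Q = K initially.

Q₀ = 3.231 vs Keq = 4035 ⇒ Q<K, forward
Step 1:
                    G           D           M           X
  I            0.4542       2.709       4.376      0.3406
  C           -0.3861     -0.2574      0.2574      0.2574
  E           0.06815       2.452       4.633       0.598
  solve Keq expr → x = 0.1287; check Q = 4035
Then add 0.03714 M of G.
Step 2:
                    G           D           M           X
  I            0.1053       2.452       4.633       0.598
  C          -0.03472    -0.02314     0.02314     0.02314
  E           0.07057       2.428       4.657      0.6211
  solve Keq expr → x = 0.01157; check Q = 4035

Q₀ = 3.231; Q < K (proceeds forward)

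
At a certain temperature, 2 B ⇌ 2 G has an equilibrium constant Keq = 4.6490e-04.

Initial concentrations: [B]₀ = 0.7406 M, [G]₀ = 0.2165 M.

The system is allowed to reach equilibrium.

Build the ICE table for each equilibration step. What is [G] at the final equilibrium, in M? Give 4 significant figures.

Q₀ = 0.08546 vs Keq = 4.6490e-04 ⇒ Q>K, reverse
Step 1:
                    B           G
  I            0.7406      0.2165
  C            0.1963     -0.1963
  E            0.9369      0.0202
  solve Keq expr → x = -0.09815; check Q = 4.6490e-04

[G]_eq = 0.0202 M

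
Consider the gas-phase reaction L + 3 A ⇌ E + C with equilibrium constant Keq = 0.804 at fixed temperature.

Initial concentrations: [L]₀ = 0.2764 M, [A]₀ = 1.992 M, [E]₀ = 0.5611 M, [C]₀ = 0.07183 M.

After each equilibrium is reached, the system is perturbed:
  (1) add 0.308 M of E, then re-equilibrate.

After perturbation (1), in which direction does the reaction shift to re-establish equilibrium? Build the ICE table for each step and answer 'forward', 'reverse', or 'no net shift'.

Direction: reverse

Q₀ = 0.01845 vs Keq = 0.804 ⇒ Q<K, forward
Step 1:
                    L           A           E           C
  init         0.2764       1.992      0.5611     0.07183
  Δ           -0.1907      -0.572      0.1907      0.1907
  eq          0.08573        1.42      0.7518      0.2625
  solve Keq expr → x = 0.1907; check Q = 0.804
Then add 0.308 M of E.
Step 2:
                    L           A           E           C
  init        0.08573        1.42        1.06      0.2625
  Δ           0.01573      0.0472    -0.01573    -0.01573
  eq           0.1015       1.467       1.044      0.2468
  solve Keq expr → x = -0.01573; check Q = 0.804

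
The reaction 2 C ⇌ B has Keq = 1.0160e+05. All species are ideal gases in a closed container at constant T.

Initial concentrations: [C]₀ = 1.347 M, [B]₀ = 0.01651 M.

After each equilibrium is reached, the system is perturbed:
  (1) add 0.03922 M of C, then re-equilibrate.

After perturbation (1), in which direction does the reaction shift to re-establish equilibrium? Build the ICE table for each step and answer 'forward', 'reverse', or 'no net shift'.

Q₀ = 0.009099 vs Keq = 1.0160e+05 ⇒ Q<K, forward
Step 1:
                    C           B
  I             1.347     0.01651
  C            -1.344      0.6722
  E          0.002604      0.6887
  solve Keq expr → x = 0.6722; check Q = 1.0160e+05
Then add 0.03922 M of C.
Step 2:
                    C           B
  I           0.04182      0.6887
  C          -0.03918     0.01959
  E           0.00264      0.7083
  solve Keq expr → x = 0.01959; check Q = 1.0160e+05

Direction: forward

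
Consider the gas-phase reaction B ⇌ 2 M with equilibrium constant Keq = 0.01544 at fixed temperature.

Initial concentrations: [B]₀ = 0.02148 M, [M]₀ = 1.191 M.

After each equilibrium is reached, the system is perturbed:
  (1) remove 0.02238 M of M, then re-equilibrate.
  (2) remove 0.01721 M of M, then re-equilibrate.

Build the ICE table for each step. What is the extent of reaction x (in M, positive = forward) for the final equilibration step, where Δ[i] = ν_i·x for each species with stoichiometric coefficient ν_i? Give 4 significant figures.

x = 0.008261 M

Q₀ = 66.04 vs Keq = 0.01544 ⇒ Q>K, reverse
Step 1:
                    B           M
  Initial     0.02148       1.191
  Change       0.5486      -1.097
  Equil        0.5701     0.09382
  solve Keq expr → x = -0.5486; check Q = 0.01544
Then remove 0.02238 M of M.
Step 2:
                    B           M
  Initial      0.5701     0.07144
  Change     -0.01075     0.02149
  Equil        0.5593     0.09293
  solve Keq expr → x = 0.01075; check Q = 0.01544
Then remove 0.01721 M of M.
Step 3:
                    B           M
  Initial      0.5593     0.07572
  Change    -0.008261     0.01652
  Equil        0.5511     0.09224
  solve Keq expr → x = 0.008261; check Q = 0.01544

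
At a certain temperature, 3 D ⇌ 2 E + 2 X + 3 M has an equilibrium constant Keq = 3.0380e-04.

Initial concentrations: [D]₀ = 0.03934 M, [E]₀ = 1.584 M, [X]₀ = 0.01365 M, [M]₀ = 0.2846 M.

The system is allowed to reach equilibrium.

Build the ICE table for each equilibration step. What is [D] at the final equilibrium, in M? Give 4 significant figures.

[D]_eq = 0.05811 M

Q₀ = 0.177 vs Keq = 3.0380e-04 ⇒ Q>K, reverse
Step 1:
                  D         E         X         M
  I         0.03934     1.584   0.01365    0.2846
  C         0.01877  -0.01252  -0.01252  -0.01877
  E         0.05811     1.571  0.001134    0.2658
  solve Keq expr → x = -0.006258; check Q = 3.0380e-04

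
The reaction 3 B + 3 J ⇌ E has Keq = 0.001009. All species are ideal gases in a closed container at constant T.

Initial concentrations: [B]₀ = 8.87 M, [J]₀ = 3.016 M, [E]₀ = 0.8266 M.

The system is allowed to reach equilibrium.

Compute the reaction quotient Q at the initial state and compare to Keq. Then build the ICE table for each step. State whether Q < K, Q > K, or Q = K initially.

Q₀ = 4.3175e-05 vs Keq = 0.001009 ⇒ Q<K, forward
Step 1:
                    B           J           E
  I              8.87       3.016      0.8266
  C            -1.522      -1.522      0.5074
  E             7.348       1.494       1.334
  solve Keq expr → x = 0.5074; check Q = 0.001009

Q₀ = 4.3175e-05; Q < K (proceeds forward)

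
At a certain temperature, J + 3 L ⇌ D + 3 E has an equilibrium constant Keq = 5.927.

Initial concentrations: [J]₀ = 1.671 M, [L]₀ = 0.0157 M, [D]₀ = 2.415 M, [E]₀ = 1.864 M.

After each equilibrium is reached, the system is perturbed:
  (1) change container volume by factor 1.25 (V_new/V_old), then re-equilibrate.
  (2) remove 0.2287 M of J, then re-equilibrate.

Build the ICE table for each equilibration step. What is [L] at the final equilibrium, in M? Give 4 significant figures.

[L]_eq = 0.5701 M

Q₀ = 2.4187e+06 vs Keq = 5.927 ⇒ Q>K, reverse
Step 1:
                   J          L          D          E
  init         1.671     0.0157      2.415      1.864
  Δ           0.2247     0.6742    -0.2247    -0.6742
  eq           1.896     0.6899       2.19       1.19
  solve Keq expr → x = -0.2247; check Q = 5.927
Then change container volume by factor 1.25 (V_new/V_old).
Step 2:
                   J          L          D          E
  init         1.517     0.5519      1.752     0.9519
  Δ                0          0          0          0
  eq           1.517     0.5519      1.752     0.9519
  solve Keq expr → x = 0; check Q = 5.927
Then remove 0.2287 M of J.
Step 3:
                   J          L          D          E
  init         1.288     0.5519      1.752     0.9519
  Δ         0.006068     0.0182  -0.006068    -0.0182
  eq           1.294     0.5701      1.746     0.9336
  solve Keq expr → x = -0.006068; check Q = 5.927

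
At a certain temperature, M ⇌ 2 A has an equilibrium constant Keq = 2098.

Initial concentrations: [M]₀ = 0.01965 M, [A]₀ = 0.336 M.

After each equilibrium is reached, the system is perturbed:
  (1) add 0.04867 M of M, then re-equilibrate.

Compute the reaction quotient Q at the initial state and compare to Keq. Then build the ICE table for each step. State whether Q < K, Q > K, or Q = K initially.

Q₀ = 5.745; Q < K (proceeds forward)

Q₀ = 5.745 vs Keq = 2098 ⇒ Q<K, forward
Step 1:
                   M          A
  Initial    0.01965      0.336
  Change    -0.01958    0.03917
  Equil   6.7087e-05     0.3752
  solve Keq expr → x = 0.01958; check Q = 2098
Then add 0.04867 M of M.
Step 2:
                   M          A
  Initial    0.04874     0.3752
  Change    -0.04863    0.09726
  Equil   1.0638e-04     0.4724
  solve Keq expr → x = 0.04863; check Q = 2098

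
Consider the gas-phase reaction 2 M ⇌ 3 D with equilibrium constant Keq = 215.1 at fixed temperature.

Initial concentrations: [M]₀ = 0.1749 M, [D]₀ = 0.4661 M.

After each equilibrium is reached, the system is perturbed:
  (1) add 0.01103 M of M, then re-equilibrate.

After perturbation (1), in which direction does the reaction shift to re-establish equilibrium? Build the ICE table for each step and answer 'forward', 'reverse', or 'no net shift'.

Q₀ = 3.31 vs Keq = 215.1 ⇒ Q<K, forward
Step 1:
                   M          D
  init        0.1749     0.4661
  Δ          -0.1373      0.206
  eq         0.03757     0.6721
  solve Keq expr → x = 0.06867; check Q = 215.1
Then add 0.01103 M of M.
Step 2:
                   M          D
  init        0.0486     0.6721
  Δ        -0.009792    0.01469
  eq         0.03881     0.6868
  solve Keq expr → x = 0.004896; check Q = 215.1

Direction: forward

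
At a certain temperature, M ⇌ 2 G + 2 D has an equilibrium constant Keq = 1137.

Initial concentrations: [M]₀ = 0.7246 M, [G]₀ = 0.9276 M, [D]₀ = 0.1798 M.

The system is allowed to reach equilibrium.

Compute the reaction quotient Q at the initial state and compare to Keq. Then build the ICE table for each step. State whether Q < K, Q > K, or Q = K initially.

Q₀ = 0.03839 vs Keq = 1137 ⇒ Q<K, forward
Step 1:
                    M           G           D
  init         0.7246      0.9276      0.1798
  Δ           -0.7121       1.424       1.424
  eq          0.01251       2.352       1.604
  solve Keq expr → x = 0.7121; check Q = 1137

Q₀ = 0.03839; Q < K (proceeds forward)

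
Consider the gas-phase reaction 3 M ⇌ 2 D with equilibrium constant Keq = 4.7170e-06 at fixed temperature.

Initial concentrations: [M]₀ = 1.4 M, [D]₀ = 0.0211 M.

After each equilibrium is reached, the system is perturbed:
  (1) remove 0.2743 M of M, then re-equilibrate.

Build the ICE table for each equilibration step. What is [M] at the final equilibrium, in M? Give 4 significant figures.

Q₀ = 1.6225e-04 vs Keq = 4.7170e-06 ⇒ Q>K, reverse
Step 1:
                  M         D
  Initial       1.4    0.0211
  Change     0.0261   -0.0174
  Equil       1.426  0.003699
  solve Keq expr → x = -0.008701; check Q = 4.7170e-06
Then remove 0.2743 M of M.
Step 2:
                  M         D
  Initial     1.152  0.003699
  Change   0.001513 -0.001009
  Equil       1.153   0.00269
  solve Keq expr → x = -5.0438e-04; check Q = 4.7170e-06

[M]_eq = 1.153 M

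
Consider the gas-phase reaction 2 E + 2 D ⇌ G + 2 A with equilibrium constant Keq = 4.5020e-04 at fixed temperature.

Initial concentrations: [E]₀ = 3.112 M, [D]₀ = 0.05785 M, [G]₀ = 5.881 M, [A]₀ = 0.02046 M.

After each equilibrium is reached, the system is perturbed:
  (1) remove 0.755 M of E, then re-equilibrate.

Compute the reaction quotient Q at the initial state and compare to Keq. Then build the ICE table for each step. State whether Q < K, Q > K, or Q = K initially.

Q₀ = 0.07596; Q > K (proceeds reverse)

Q₀ = 0.07596 vs Keq = 4.5020e-04 ⇒ Q>K, reverse
Step 1:
                  E         D         G         A
  I           3.112   0.05785     5.881   0.02046
  C         0.01837   0.01837 -0.009185  -0.01837
  E            3.13   0.07622     5.872  0.002089
  solve Keq expr → x = -0.009185; check Q = 4.5020e-04
Then remove 0.755 M of E.
Step 2:
                  E         D         G         A
  I           2.375   0.07622     5.872  0.002089
  C       4.9327e-04 4.9327e-04 -2.4663e-04 -4.9327e-04
  E           2.376   0.07671     5.872  0.001596
  solve Keq expr → x = -2.4663e-04; check Q = 4.5020e-04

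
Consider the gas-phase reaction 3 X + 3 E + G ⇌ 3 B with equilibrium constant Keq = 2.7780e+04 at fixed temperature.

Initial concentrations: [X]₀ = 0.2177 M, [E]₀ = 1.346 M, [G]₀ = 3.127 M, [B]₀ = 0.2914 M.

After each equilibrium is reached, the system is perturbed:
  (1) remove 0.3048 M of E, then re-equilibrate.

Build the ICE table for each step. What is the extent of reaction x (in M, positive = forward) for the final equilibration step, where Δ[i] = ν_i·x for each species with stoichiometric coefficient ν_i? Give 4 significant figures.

Q₀ = 0.3145 vs Keq = 2.7780e+04 ⇒ Q<K, forward
Step 1:
                  X         E         G         B
  I          0.2177     1.346     3.127    0.2914
  C         -0.2077   -0.2077  -0.06924    0.2077
  E        0.009975     1.138     3.058    0.4991
  solve Keq expr → x = 0.06924; check Q = 2.7780e+04
Then remove 0.3048 M of E.
Step 2:
                  X         E         G         B
  I        0.009975    0.8335     3.058    0.4991
  C        0.003494  0.003494  0.001165 -0.003494
  E         0.01347     0.837     3.059    0.4956
  solve Keq expr → x = -0.001165; check Q = 2.7780e+04

x = -0.001165 M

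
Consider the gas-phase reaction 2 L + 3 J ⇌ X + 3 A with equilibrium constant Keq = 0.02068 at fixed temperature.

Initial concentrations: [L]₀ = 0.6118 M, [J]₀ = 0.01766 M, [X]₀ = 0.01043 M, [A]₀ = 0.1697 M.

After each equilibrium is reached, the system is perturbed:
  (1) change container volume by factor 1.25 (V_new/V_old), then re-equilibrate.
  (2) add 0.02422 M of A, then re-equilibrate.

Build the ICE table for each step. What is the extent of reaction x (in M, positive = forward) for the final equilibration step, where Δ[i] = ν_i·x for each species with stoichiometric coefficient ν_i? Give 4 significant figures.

Q₀ = 24.73 vs Keq = 0.02068 ⇒ Q>K, reverse
Step 1:
                   L          J          X          A
  I           0.6118    0.01766    0.01043     0.1697
  C          0.02019    0.03028   -0.01009   -0.03028
  E            0.632    0.04794 3.3587e-04     0.1394
  solve Keq expr → x = -0.01009; check Q = 0.02068
Then change container volume by factor 1.25 (V_new/V_old).
Step 2:
                   L          J          X          A
  I           0.5056    0.03835 2.6870e-04     0.1115
  C       1.0045e-04 1.5068e-04 -5.0226e-05 -1.5068e-04
  E           0.5057     0.0385 2.1847e-04     0.1114
  solve Keq expr → x = -5.0226e-05; check Q = 0.02068
Then add 0.02422 M of A.
Step 3:
                   L          J          X          A
  I           0.5057     0.0385 2.1847e-04     0.1356
  C       1.8772e-04 2.8157e-04 -9.3858e-05 -2.8157e-04
  E           0.5059    0.03879 1.2461e-04     0.1353
  solve Keq expr → x = -9.3858e-05; check Q = 0.02068

x = -9.3858e-05 M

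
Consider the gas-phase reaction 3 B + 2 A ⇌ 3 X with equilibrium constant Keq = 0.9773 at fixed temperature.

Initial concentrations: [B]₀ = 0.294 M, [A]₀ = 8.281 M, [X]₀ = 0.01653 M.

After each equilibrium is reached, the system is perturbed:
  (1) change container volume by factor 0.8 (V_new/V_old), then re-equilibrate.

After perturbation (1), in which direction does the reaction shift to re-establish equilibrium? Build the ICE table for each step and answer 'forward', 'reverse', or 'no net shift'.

Direction: forward

Q₀ = 2.5919e-06 vs Keq = 0.9773 ⇒ Q<K, forward
Step 1:
                   B          A          X
  Initial      0.294      8.281    0.01653
  Change      -0.232    -0.1547      0.232
  Equil      0.06197      8.126     0.2486
  solve Keq expr → x = 0.07734; check Q = 0.9773
Then change container volume by factor 0.8 (V_new/V_old).
Step 2:
                   B          A          X
  Initial    0.07746      10.16     0.3107
  Change   -0.008792  -0.005861   0.008792
  Equil      0.06867      10.15     0.3195
  solve Keq expr → x = 0.002931; check Q = 0.9773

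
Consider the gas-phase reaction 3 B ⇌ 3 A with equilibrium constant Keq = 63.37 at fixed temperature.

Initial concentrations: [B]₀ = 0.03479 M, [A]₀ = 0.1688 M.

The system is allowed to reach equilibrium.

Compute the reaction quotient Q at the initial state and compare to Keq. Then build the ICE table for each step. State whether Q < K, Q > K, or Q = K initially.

Q₀ = 114.2 vs Keq = 63.37 ⇒ Q>K, reverse
Step 1:
                    B           A
  init        0.03479      0.1688
  Δ          0.006036   -0.006036
  eq          0.04083      0.1628
  solve Keq expr → x = -0.002012; check Q = 63.37

Q₀ = 114.2; Q > K (proceeds reverse)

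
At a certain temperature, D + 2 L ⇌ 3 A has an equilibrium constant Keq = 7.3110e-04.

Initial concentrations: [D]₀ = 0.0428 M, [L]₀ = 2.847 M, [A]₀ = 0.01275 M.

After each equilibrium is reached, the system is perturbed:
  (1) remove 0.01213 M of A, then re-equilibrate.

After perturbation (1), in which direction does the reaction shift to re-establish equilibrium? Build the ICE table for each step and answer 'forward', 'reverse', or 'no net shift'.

Direction: forward

Q₀ = 5.9746e-06 vs Keq = 7.3110e-04 ⇒ Q<K, forward
Step 1:
                   D          L          A
  init        0.0428      2.847    0.01275
  Δ          -0.0141   -0.02819    0.04229
  eq          0.0287      2.819    0.05504
  solve Keq expr → x = 0.0141; check Q = 7.3110e-04
Then remove 0.01213 M of A.
Step 2:
                   D          L          A
  init        0.0287      2.819    0.04291
  Δ        -0.003287  -0.006574   0.009861
  eq         0.02542      2.812    0.05277
  solve Keq expr → x = 0.003287; check Q = 7.3110e-04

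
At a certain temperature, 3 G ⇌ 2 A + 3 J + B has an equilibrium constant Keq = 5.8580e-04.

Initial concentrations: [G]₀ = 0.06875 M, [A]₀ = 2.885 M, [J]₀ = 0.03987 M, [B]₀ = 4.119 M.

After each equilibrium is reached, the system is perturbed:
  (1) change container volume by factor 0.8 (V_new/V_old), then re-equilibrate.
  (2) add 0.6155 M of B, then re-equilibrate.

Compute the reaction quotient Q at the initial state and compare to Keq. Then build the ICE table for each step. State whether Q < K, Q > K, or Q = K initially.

Q₀ = 6.687; Q > K (proceeds reverse)

Q₀ = 6.687 vs Keq = 5.8580e-04 ⇒ Q>K, reverse
Step 1:
                   G          A          J          B
  Initial    0.06875      2.885    0.03987      4.119
  Change     0.03712   -0.02475   -0.03712   -0.01237
  Equil       0.1059       2.86   0.002745      4.107
  solve Keq expr → x = -0.01237; check Q = 5.8580e-04
Then change container volume by factor 0.8 (V_new/V_old).
Step 2:
                   G          A          J          B
  Initial     0.1323      3.575   0.003432      5.133
  Change  6.7214e-04 -4.4810e-04 -6.7214e-04 -2.2405e-04
  Equil        0.133      3.575    0.00276      5.133
  solve Keq expr → x = -2.2405e-04; check Q = 5.8580e-04
Then add 0.6155 M of B.
Step 3:
                   G          A          J          B
  Initial      0.133      3.575    0.00276      5.749
  Change  1.0019e-04 -6.6795e-05 -1.0019e-04 -3.3398e-05
  Equil       0.1331      3.575   0.002659      5.749
  solve Keq expr → x = -3.3398e-05; check Q = 5.8580e-04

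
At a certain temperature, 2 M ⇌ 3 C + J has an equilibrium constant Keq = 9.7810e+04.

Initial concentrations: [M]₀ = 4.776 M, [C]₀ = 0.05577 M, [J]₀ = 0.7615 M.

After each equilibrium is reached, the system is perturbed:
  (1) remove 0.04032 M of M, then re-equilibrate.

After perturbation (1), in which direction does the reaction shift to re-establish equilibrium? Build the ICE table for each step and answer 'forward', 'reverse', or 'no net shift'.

Q₀ = 5.7909e-06 vs Keq = 9.7810e+04 ⇒ Q<K, forward
Step 1:
                    M           C           J
  Initial       4.776     0.05577      0.7615
  Change        -4.67       7.006       2.335
  Equil        0.1056       7.061       3.097
  solve Keq expr → x = 2.335; check Q = 9.7810e+04
Then remove 0.04032 M of M.
Step 2:
                    M           C           J
  Initial     0.06526       7.061       3.097
  Change      0.03869    -0.05804    -0.01935
  Equil         0.104       7.003       3.077
  solve Keq expr → x = -0.01935; check Q = 9.7810e+04

Direction: reverse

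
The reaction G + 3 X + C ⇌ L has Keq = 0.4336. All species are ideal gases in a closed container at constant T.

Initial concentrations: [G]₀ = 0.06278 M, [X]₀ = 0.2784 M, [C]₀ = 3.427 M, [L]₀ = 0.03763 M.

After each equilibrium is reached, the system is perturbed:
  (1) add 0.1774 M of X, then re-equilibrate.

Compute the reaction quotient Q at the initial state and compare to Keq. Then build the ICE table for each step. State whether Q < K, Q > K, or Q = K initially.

Q₀ = 8.106 vs Keq = 0.4336 ⇒ Q>K, reverse
Step 1:
                    G           X           C           L
  init        0.06278      0.2784       3.427     0.03763
  Δ           0.03054     0.09163     0.03054    -0.03054
  eq          0.09332        0.37       3.458    0.007088
  solve Keq expr → x = -0.03054; check Q = 0.4336
Then add 0.1774 M of X.
Step 2:
                    G           X           C           L
  init        0.09332      0.5474       3.458    0.007088
  Δ          -0.01011    -0.03033    -0.01011     0.01011
  eq          0.08321      0.5171       3.447      0.0172
  solve Keq expr → x = 0.01011; check Q = 0.4336

Q₀ = 8.106; Q > K (proceeds reverse)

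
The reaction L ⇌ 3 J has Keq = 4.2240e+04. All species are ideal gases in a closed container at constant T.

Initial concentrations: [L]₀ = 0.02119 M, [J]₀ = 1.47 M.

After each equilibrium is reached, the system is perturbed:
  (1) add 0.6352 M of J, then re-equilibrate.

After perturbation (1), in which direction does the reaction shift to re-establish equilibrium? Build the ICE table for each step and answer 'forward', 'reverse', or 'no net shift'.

Q₀ = 149.9 vs Keq = 4.2240e+04 ⇒ Q<K, forward
Step 1:
                  L         J
  init      0.02119      1.47
  Δ         -0.0211   0.06331
  eq      8.5343e-05     1.533
  solve Keq expr → x = 0.0211; check Q = 4.2240e+04
Then add 0.6352 M of J.
Step 2:
                  L         J
  init    8.5343e-05     2.169
  Δ       1.5591e-04 -4.6774e-04
  eq      2.4126e-04     2.168
  solve Keq expr → x = -1.5591e-04; check Q = 4.2240e+04

Direction: reverse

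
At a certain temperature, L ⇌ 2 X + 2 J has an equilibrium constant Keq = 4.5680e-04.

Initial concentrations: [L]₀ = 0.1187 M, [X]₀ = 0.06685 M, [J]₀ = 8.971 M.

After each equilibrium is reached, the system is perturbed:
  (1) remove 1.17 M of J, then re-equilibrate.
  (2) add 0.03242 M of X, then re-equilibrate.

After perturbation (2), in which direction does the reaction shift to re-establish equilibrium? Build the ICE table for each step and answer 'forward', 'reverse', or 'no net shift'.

Q₀ = 3.03 vs Keq = 4.5680e-04 ⇒ Q>K, reverse
Step 1:
                  L         X         J
  I          0.1187   0.06685     8.971
  C         0.03296  -0.06592  -0.06592
  E          0.1517 9.3467e-04     8.905
  solve Keq expr → x = -0.03296; check Q = 4.5680e-04
Then remove 1.17 M of J.
Step 2:
                  L         X         J
  I          0.1517 9.3467e-04     7.735
  C       -7.0553e-05 1.4111e-04 1.4111e-04
  E          0.1516  0.001076     7.735
  solve Keq expr → x = 7.0553e-05; check Q = 4.5680e-04
Then add 0.03242 M of X.
Step 3:
                  L         X         J
  I          0.1516    0.0335     7.735
  C         0.01618  -0.03236  -0.03236
  E          0.1678  0.001136     7.703
  solve Keq expr → x = -0.01618; check Q = 4.5680e-04

Direction: reverse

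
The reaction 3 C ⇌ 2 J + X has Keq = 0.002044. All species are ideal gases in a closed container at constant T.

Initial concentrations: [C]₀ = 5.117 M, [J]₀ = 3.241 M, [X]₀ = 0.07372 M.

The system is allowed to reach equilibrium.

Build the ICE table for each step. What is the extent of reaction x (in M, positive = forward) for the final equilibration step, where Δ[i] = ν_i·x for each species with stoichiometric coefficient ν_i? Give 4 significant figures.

Q₀ = 0.00578 vs Keq = 0.002044 ⇒ Q>K, reverse
Step 1:
                    C           J           X
  Initial       5.117       3.241     0.07372
  Change        0.132    -0.08797    -0.04399
  Equil         5.249       3.153     0.02973
  solve Keq expr → x = -0.04399; check Q = 0.002044

x = -0.04399 M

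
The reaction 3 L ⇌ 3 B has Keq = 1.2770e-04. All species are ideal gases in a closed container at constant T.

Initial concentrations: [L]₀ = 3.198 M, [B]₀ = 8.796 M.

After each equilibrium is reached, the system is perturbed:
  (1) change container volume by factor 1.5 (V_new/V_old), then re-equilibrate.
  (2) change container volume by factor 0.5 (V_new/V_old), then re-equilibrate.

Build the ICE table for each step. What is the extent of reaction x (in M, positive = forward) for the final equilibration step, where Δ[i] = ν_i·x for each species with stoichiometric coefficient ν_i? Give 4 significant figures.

Q₀ = 20.81 vs Keq = 1.2770e-04 ⇒ Q>K, reverse
Step 1:
                  L         B
  Initial     3.198     8.796
  Change      8.221    -8.221
  Equil       11.42     0.575
  solve Keq expr → x = -2.74; check Q = 1.2770e-04
Then change container volume by factor 1.5 (V_new/V_old).
Step 2:
                  L         B
  Initial     7.613    0.3834
  Change          0         0
  Equil       7.613    0.3834
  solve Keq expr → x = 0; check Q = 1.2770e-04
Then change container volume by factor 0.5 (V_new/V_old).
Step 3:
                  L         B
  Initial     15.23    0.7667
  Change          0         0
  Equil       15.23    0.7667
  solve Keq expr → x = 0; check Q = 1.2770e-04

x = 0 M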